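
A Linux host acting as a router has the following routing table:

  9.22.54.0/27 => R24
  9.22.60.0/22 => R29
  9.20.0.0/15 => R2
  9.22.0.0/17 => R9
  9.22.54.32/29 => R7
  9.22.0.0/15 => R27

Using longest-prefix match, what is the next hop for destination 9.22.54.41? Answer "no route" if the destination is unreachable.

Routes whose prefix contains 9.22.54.41:
  9.22.0.0/15 (9.22.0.0 - 9.23.255.255) -> R27
  9.22.0.0/17 (9.22.0.0 - 9.22.127.255) -> R9
More-specific entries that do NOT match:
  9.22.54.32/29 (9.22.54.32 - 9.22.54.39) does not contain 9.22.54.41
  9.22.54.0/27 (9.22.54.0 - 9.22.54.31) does not contain 9.22.54.41
  9.22.60.0/22 (9.22.60.0 - 9.22.63.255) does not contain 9.22.54.41
Longest matching prefix is /17 -> next hop R9.

R9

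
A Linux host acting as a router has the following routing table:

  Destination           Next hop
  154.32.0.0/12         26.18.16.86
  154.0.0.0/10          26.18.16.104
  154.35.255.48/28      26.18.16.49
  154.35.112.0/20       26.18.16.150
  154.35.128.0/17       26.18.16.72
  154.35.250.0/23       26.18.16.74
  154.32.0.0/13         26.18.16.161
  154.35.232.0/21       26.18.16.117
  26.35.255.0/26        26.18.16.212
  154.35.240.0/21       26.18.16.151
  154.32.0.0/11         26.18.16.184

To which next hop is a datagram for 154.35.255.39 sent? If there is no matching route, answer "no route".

26.18.16.72

Routes whose prefix contains 154.35.255.39:
  154.0.0.0/10 (154.0.0.0 - 154.63.255.255) -> 26.18.16.104
  154.32.0.0/11 (154.32.0.0 - 154.63.255.255) -> 26.18.16.184
  154.32.0.0/12 (154.32.0.0 - 154.47.255.255) -> 26.18.16.86
  154.32.0.0/13 (154.32.0.0 - 154.39.255.255) -> 26.18.16.161
  154.35.128.0/17 (154.35.128.0 - 154.35.255.255) -> 26.18.16.72
More-specific entries that do NOT match:
  154.35.255.48/28 (154.35.255.48 - 154.35.255.63) does not contain 154.35.255.39
  26.35.255.0/26 (26.35.255.0 - 26.35.255.63) does not contain 154.35.255.39
  154.35.250.0/23 (154.35.250.0 - 154.35.251.255) does not contain 154.35.255.39
  154.35.232.0/21 (154.35.232.0 - 154.35.239.255) does not contain 154.35.255.39
  154.35.240.0/21 (154.35.240.0 - 154.35.247.255) does not contain 154.35.255.39
  154.35.112.0/20 (154.35.112.0 - 154.35.127.255) does not contain 154.35.255.39
Longest matching prefix is /17 -> next hop 26.18.16.72.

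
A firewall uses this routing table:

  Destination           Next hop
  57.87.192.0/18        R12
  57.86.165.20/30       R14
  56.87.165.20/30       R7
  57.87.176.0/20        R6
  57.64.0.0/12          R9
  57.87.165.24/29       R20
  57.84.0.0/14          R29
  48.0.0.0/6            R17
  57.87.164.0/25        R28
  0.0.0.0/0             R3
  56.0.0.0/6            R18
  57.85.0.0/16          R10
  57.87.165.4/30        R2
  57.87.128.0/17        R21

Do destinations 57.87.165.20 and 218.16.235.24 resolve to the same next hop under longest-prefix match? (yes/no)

57.87.165.20: longest match 57.87.128.0/17 -> R21
218.16.235.24: longest match 0.0.0.0/0 -> R3

no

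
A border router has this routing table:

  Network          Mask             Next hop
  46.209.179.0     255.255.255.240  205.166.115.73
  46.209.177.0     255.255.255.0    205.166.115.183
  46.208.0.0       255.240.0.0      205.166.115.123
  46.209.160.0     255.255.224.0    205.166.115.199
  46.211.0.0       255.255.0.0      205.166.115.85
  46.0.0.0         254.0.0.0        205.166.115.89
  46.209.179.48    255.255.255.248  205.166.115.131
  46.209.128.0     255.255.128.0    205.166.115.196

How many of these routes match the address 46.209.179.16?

Prefixes containing 46.209.179.16:
  46.0.0.0/7 (46.0.0.0 - 47.255.255.255)
  46.208.0.0/12 (46.208.0.0 - 46.223.255.255)
  46.209.128.0/17 (46.209.128.0 - 46.209.255.255)
  46.209.160.0/19 (46.209.160.0 - 46.209.191.255)
Total matching entries: 4.

4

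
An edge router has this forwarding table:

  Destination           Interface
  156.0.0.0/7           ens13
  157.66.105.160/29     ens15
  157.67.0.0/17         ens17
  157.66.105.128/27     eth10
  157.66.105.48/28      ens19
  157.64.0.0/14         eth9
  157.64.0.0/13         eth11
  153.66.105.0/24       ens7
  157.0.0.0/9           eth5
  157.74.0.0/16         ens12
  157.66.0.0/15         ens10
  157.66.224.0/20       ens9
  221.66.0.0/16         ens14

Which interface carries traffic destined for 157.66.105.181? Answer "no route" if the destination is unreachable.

Routes whose prefix contains 157.66.105.181:
  156.0.0.0/7 (156.0.0.0 - 157.255.255.255) -> ens13
  157.0.0.0/9 (157.0.0.0 - 157.127.255.255) -> eth5
  157.64.0.0/13 (157.64.0.0 - 157.71.255.255) -> eth11
  157.64.0.0/14 (157.64.0.0 - 157.67.255.255) -> eth9
  157.66.0.0/15 (157.66.0.0 - 157.67.255.255) -> ens10
More-specific entries that do NOT match:
  157.66.105.160/29 (157.66.105.160 - 157.66.105.167) does not contain 157.66.105.181
  157.66.105.48/28 (157.66.105.48 - 157.66.105.63) does not contain 157.66.105.181
  157.66.105.128/27 (157.66.105.128 - 157.66.105.159) does not contain 157.66.105.181
  153.66.105.0/24 (153.66.105.0 - 153.66.105.255) does not contain 157.66.105.181
  157.66.224.0/20 (157.66.224.0 - 157.66.239.255) does not contain 157.66.105.181
  157.67.0.0/17 (157.67.0.0 - 157.67.127.255) does not contain 157.66.105.181
  157.74.0.0/16 (157.74.0.0 - 157.74.255.255) does not contain 157.66.105.181
  221.66.0.0/16 (221.66.0.0 - 221.66.255.255) does not contain 157.66.105.181
Longest matching prefix is /15 -> interface ens10.

ens10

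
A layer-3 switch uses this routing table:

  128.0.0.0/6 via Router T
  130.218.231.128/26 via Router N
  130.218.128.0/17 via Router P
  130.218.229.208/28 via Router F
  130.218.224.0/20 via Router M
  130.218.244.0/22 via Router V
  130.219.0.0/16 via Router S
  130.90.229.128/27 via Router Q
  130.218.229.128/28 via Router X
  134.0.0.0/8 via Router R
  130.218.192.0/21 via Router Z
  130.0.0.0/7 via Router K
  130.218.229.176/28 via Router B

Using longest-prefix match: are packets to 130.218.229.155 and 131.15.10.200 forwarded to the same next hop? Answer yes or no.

130.218.229.155: longest match 130.218.224.0/20 -> Router M
131.15.10.200: longest match 130.0.0.0/7 -> Router K

no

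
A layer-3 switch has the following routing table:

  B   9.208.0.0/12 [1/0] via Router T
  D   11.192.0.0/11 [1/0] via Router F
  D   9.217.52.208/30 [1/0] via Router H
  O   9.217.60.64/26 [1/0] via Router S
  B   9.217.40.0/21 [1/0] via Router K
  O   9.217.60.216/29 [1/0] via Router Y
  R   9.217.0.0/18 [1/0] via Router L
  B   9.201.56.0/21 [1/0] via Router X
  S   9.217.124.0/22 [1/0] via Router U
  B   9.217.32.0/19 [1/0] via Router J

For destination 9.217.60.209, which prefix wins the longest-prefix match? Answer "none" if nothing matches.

Entries matching 9.217.60.209:
  9.208.0.0/12 (9.208.0.0 - 9.223.255.255)
  9.217.0.0/18 (9.217.0.0 - 9.217.63.255)
  9.217.32.0/19 (9.217.32.0 - 9.217.63.255)
Most specific is 9.217.32.0/19.

9.217.32.0/19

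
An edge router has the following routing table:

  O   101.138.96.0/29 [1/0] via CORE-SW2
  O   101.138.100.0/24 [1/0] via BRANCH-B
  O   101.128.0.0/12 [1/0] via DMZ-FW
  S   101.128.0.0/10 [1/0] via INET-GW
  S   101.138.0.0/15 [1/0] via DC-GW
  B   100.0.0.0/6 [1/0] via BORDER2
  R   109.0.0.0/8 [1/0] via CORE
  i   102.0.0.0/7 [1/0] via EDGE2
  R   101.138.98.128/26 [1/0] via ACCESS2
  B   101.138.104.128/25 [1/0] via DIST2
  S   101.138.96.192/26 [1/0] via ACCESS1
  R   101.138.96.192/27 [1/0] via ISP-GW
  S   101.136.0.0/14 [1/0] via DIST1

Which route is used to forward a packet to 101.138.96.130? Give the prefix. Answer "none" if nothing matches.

101.138.0.0/15

Entries matching 101.138.96.130:
  100.0.0.0/6 (100.0.0.0 - 103.255.255.255)
  101.128.0.0/10 (101.128.0.0 - 101.191.255.255)
  101.128.0.0/12 (101.128.0.0 - 101.143.255.255)
  101.136.0.0/14 (101.136.0.0 - 101.139.255.255)
  101.138.0.0/15 (101.138.0.0 - 101.139.255.255)
Most specific is 101.138.0.0/15.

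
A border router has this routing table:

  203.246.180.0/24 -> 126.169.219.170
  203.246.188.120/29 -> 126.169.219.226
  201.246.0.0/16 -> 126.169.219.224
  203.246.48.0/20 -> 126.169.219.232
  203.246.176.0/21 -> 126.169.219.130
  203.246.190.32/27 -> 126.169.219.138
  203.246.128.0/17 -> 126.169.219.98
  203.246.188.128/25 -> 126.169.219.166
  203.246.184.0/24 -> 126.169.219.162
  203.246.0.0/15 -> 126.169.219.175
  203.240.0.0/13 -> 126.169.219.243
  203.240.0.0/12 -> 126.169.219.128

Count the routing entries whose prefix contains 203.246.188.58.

Prefixes containing 203.246.188.58:
  203.240.0.0/12 (203.240.0.0 - 203.255.255.255)
  203.240.0.0/13 (203.240.0.0 - 203.247.255.255)
  203.246.0.0/15 (203.246.0.0 - 203.247.255.255)
  203.246.128.0/17 (203.246.128.0 - 203.246.255.255)
Total matching entries: 4.

4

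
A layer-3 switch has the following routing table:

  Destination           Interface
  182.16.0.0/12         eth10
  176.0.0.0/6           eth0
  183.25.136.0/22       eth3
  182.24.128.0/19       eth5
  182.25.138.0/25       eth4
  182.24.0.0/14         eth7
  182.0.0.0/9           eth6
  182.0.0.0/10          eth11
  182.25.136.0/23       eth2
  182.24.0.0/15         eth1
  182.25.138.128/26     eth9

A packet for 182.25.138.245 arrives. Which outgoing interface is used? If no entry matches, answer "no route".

Routes whose prefix contains 182.25.138.245:
  182.0.0.0/9 (182.0.0.0 - 182.127.255.255) -> eth6
  182.0.0.0/10 (182.0.0.0 - 182.63.255.255) -> eth11
  182.16.0.0/12 (182.16.0.0 - 182.31.255.255) -> eth10
  182.24.0.0/14 (182.24.0.0 - 182.27.255.255) -> eth7
  182.24.0.0/15 (182.24.0.0 - 182.25.255.255) -> eth1
More-specific entries that do NOT match:
  182.25.138.128/26 (182.25.138.128 - 182.25.138.191) does not contain 182.25.138.245
  182.25.138.0/25 (182.25.138.0 - 182.25.138.127) does not contain 182.25.138.245
  182.25.136.0/23 (182.25.136.0 - 182.25.137.255) does not contain 182.25.138.245
  183.25.136.0/22 (183.25.136.0 - 183.25.139.255) does not contain 182.25.138.245
  182.24.128.0/19 (182.24.128.0 - 182.24.159.255) does not contain 182.25.138.245
Longest matching prefix is /15 -> interface eth1.

eth1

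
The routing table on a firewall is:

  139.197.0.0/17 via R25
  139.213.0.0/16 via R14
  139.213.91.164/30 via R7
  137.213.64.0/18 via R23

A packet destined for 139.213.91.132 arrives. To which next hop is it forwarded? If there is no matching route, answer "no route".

R14

Routes whose prefix contains 139.213.91.132:
  139.213.0.0/16 (139.213.0.0 - 139.213.255.255) -> R14
More-specific entries that do NOT match:
  139.213.91.164/30 (139.213.91.164 - 139.213.91.167) does not contain 139.213.91.132
  137.213.64.0/18 (137.213.64.0 - 137.213.127.255) does not contain 139.213.91.132
  139.197.0.0/17 (139.197.0.0 - 139.197.127.255) does not contain 139.213.91.132
Longest matching prefix is /16 -> next hop R14.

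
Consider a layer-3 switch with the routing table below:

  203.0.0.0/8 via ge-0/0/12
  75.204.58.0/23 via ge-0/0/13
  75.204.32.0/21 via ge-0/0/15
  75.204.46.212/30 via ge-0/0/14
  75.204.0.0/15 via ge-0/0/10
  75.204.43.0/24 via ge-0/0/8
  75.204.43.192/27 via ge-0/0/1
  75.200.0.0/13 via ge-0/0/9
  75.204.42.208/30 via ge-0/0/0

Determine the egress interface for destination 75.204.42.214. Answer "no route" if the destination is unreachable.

ge-0/0/10

Routes whose prefix contains 75.204.42.214:
  75.200.0.0/13 (75.200.0.0 - 75.207.255.255) -> ge-0/0/9
  75.204.0.0/15 (75.204.0.0 - 75.205.255.255) -> ge-0/0/10
More-specific entries that do NOT match:
  75.204.46.212/30 (75.204.46.212 - 75.204.46.215) does not contain 75.204.42.214
  75.204.42.208/30 (75.204.42.208 - 75.204.42.211) does not contain 75.204.42.214
  75.204.43.192/27 (75.204.43.192 - 75.204.43.223) does not contain 75.204.42.214
  75.204.43.0/24 (75.204.43.0 - 75.204.43.255) does not contain 75.204.42.214
  75.204.58.0/23 (75.204.58.0 - 75.204.59.255) does not contain 75.204.42.214
  75.204.32.0/21 (75.204.32.0 - 75.204.39.255) does not contain 75.204.42.214
Longest matching prefix is /15 -> interface ge-0/0/10.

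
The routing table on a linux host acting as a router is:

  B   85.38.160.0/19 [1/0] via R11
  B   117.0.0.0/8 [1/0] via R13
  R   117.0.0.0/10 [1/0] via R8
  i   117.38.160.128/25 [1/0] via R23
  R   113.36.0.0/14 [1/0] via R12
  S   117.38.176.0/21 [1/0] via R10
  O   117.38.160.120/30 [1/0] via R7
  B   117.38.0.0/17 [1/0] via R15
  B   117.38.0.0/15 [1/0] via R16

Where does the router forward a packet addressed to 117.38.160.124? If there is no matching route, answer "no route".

R16

Routes whose prefix contains 117.38.160.124:
  117.0.0.0/8 (117.0.0.0 - 117.255.255.255) -> R13
  117.0.0.0/10 (117.0.0.0 - 117.63.255.255) -> R8
  117.38.0.0/15 (117.38.0.0 - 117.39.255.255) -> R16
More-specific entries that do NOT match:
  117.38.160.120/30 (117.38.160.120 - 117.38.160.123) does not contain 117.38.160.124
  117.38.160.128/25 (117.38.160.128 - 117.38.160.255) does not contain 117.38.160.124
  117.38.176.0/21 (117.38.176.0 - 117.38.183.255) does not contain 117.38.160.124
  85.38.160.0/19 (85.38.160.0 - 85.38.191.255) does not contain 117.38.160.124
  117.38.0.0/17 (117.38.0.0 - 117.38.127.255) does not contain 117.38.160.124
Longest matching prefix is /15 -> next hop R16.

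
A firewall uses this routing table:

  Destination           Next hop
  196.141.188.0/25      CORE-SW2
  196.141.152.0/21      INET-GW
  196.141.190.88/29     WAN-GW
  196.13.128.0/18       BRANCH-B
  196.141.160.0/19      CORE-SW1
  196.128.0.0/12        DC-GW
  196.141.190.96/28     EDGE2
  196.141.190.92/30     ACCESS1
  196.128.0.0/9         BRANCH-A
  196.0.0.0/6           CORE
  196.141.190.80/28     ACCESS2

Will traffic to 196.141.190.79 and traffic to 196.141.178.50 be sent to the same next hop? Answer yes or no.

196.141.190.79: longest match 196.141.160.0/19 -> CORE-SW1
196.141.178.50: longest match 196.141.160.0/19 -> CORE-SW1

yes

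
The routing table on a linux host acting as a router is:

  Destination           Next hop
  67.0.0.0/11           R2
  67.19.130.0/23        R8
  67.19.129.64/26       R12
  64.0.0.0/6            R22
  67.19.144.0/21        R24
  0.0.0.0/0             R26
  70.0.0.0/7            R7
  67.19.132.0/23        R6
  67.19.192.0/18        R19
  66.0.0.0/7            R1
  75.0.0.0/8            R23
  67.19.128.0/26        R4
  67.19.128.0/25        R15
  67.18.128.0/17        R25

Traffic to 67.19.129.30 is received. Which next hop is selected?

R2

Routes whose prefix contains 67.19.129.30:
  0.0.0.0/0 (default, matches everything) -> R26
  64.0.0.0/6 (64.0.0.0 - 67.255.255.255) -> R22
  66.0.0.0/7 (66.0.0.0 - 67.255.255.255) -> R1
  67.0.0.0/11 (67.0.0.0 - 67.31.255.255) -> R2
More-specific entries that do NOT match:
  67.19.129.64/26 (67.19.129.64 - 67.19.129.127) does not contain 67.19.129.30
  67.19.128.0/26 (67.19.128.0 - 67.19.128.63) does not contain 67.19.129.30
  67.19.128.0/25 (67.19.128.0 - 67.19.128.127) does not contain 67.19.129.30
  67.19.130.0/23 (67.19.130.0 - 67.19.131.255) does not contain 67.19.129.30
  67.19.132.0/23 (67.19.132.0 - 67.19.133.255) does not contain 67.19.129.30
  67.19.144.0/21 (67.19.144.0 - 67.19.151.255) does not contain 67.19.129.30
  67.19.192.0/18 (67.19.192.0 - 67.19.255.255) does not contain 67.19.129.30
  67.18.128.0/17 (67.18.128.0 - 67.18.255.255) does not contain 67.19.129.30
Longest matching prefix is /11 -> next hop R2.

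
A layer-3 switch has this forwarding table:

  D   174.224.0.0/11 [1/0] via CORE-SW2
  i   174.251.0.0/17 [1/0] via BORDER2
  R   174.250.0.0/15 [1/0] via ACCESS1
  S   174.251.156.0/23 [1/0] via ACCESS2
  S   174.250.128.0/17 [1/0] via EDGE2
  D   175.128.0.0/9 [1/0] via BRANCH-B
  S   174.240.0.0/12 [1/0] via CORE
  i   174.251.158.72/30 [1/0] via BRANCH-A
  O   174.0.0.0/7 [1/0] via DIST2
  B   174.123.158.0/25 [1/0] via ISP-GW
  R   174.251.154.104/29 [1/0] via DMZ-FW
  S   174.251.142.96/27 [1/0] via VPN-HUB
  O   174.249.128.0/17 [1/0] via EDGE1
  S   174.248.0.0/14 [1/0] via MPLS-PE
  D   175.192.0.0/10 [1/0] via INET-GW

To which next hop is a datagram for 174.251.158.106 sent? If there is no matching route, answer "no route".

Routes whose prefix contains 174.251.158.106:
  174.0.0.0/7 (174.0.0.0 - 175.255.255.255) -> DIST2
  174.224.0.0/11 (174.224.0.0 - 174.255.255.255) -> CORE-SW2
  174.240.0.0/12 (174.240.0.0 - 174.255.255.255) -> CORE
  174.248.0.0/14 (174.248.0.0 - 174.251.255.255) -> MPLS-PE
  174.250.0.0/15 (174.250.0.0 - 174.251.255.255) -> ACCESS1
More-specific entries that do NOT match:
  174.251.158.72/30 (174.251.158.72 - 174.251.158.75) does not contain 174.251.158.106
  174.251.154.104/29 (174.251.154.104 - 174.251.154.111) does not contain 174.251.158.106
  174.251.142.96/27 (174.251.142.96 - 174.251.142.127) does not contain 174.251.158.106
  174.123.158.0/25 (174.123.158.0 - 174.123.158.127) does not contain 174.251.158.106
  174.251.156.0/23 (174.251.156.0 - 174.251.157.255) does not contain 174.251.158.106
  174.251.0.0/17 (174.251.0.0 - 174.251.127.255) does not contain 174.251.158.106
  174.250.128.0/17 (174.250.128.0 - 174.250.255.255) does not contain 174.251.158.106
  174.249.128.0/17 (174.249.128.0 - 174.249.255.255) does not contain 174.251.158.106
Longest matching prefix is /15 -> next hop ACCESS1.

ACCESS1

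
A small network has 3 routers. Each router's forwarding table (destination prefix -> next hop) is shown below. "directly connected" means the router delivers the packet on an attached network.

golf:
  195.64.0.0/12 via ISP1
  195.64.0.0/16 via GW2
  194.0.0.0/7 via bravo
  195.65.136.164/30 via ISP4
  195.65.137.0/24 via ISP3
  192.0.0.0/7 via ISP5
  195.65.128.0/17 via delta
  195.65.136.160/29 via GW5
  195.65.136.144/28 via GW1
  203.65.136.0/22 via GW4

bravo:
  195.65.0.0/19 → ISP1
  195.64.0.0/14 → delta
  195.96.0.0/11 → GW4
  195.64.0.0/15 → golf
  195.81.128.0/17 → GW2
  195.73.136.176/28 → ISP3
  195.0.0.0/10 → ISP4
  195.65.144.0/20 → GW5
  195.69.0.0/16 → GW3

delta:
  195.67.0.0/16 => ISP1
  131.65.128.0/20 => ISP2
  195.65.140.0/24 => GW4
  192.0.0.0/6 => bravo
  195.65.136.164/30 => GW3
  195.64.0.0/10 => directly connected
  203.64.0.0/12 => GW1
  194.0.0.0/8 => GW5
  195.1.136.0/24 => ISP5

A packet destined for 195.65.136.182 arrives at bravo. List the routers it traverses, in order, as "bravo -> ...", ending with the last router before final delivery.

bravo -> golf -> delta

At bravo: longest match for 195.65.136.182 is 195.64.0.0/15 -> golf
At golf: longest match for 195.65.136.182 is 195.65.128.0/17 -> delta
At delta: longest match for 195.65.136.182 is 195.64.0.0/10 -> directly connected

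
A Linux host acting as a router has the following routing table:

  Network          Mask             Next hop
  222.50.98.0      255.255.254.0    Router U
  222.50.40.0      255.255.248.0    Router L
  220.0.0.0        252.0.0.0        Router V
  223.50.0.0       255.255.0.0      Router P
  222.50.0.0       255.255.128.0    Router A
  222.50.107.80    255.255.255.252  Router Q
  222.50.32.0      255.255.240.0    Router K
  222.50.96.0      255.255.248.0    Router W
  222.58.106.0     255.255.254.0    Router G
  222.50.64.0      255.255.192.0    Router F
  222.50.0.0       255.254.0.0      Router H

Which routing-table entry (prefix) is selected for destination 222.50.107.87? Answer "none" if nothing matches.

222.50.64.0/18

Entries matching 222.50.107.87:
  220.0.0.0/6 (220.0.0.0 - 223.255.255.255)
  222.50.0.0/15 (222.50.0.0 - 222.51.255.255)
  222.50.0.0/17 (222.50.0.0 - 222.50.127.255)
  222.50.64.0/18 (222.50.64.0 - 222.50.127.255)
Most specific is 222.50.64.0/18.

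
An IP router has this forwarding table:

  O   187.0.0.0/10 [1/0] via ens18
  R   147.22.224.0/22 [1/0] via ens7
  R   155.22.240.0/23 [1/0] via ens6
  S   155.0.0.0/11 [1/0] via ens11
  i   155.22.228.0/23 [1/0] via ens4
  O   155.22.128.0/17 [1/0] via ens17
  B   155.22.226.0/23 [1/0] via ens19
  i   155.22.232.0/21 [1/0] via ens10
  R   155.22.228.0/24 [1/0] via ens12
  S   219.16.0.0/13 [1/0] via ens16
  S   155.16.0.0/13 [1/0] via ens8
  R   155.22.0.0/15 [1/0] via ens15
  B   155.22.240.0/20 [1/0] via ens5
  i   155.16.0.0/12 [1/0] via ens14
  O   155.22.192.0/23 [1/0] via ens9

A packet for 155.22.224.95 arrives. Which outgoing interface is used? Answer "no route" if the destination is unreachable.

Routes whose prefix contains 155.22.224.95:
  155.0.0.0/11 (155.0.0.0 - 155.31.255.255) -> ens11
  155.16.0.0/12 (155.16.0.0 - 155.31.255.255) -> ens14
  155.16.0.0/13 (155.16.0.0 - 155.23.255.255) -> ens8
  155.22.0.0/15 (155.22.0.0 - 155.23.255.255) -> ens15
  155.22.128.0/17 (155.22.128.0 - 155.22.255.255) -> ens17
More-specific entries that do NOT match:
  155.22.228.0/24 (155.22.228.0 - 155.22.228.255) does not contain 155.22.224.95
  155.22.240.0/23 (155.22.240.0 - 155.22.241.255) does not contain 155.22.224.95
  155.22.228.0/23 (155.22.228.0 - 155.22.229.255) does not contain 155.22.224.95
  155.22.226.0/23 (155.22.226.0 - 155.22.227.255) does not contain 155.22.224.95
  155.22.192.0/23 (155.22.192.0 - 155.22.193.255) does not contain 155.22.224.95
  147.22.224.0/22 (147.22.224.0 - 147.22.227.255) does not contain 155.22.224.95
  155.22.232.0/21 (155.22.232.0 - 155.22.239.255) does not contain 155.22.224.95
  155.22.240.0/20 (155.22.240.0 - 155.22.255.255) does not contain 155.22.224.95
Longest matching prefix is /17 -> interface ens17.

ens17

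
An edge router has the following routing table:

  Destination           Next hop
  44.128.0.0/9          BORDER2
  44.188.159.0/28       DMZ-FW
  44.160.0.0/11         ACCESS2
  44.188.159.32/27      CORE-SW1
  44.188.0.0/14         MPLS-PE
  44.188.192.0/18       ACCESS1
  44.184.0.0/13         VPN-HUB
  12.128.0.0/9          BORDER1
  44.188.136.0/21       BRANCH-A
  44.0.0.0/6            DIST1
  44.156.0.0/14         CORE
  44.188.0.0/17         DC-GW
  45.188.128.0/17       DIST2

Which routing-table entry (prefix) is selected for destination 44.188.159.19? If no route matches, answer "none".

Entries matching 44.188.159.19:
  44.0.0.0/6 (44.0.0.0 - 47.255.255.255)
  44.128.0.0/9 (44.128.0.0 - 44.255.255.255)
  44.160.0.0/11 (44.160.0.0 - 44.191.255.255)
  44.184.0.0/13 (44.184.0.0 - 44.191.255.255)
  44.188.0.0/14 (44.188.0.0 - 44.191.255.255)
Most specific is 44.188.0.0/14.

44.188.0.0/14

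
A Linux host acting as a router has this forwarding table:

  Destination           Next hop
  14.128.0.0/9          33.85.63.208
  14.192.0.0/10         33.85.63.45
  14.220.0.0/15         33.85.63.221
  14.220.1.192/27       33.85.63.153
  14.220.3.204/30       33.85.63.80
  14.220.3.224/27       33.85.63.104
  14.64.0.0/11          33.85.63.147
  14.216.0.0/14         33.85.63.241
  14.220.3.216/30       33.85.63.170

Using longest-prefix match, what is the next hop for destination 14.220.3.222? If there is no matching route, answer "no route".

33.85.63.221

Routes whose prefix contains 14.220.3.222:
  14.128.0.0/9 (14.128.0.0 - 14.255.255.255) -> 33.85.63.208
  14.192.0.0/10 (14.192.0.0 - 14.255.255.255) -> 33.85.63.45
  14.220.0.0/15 (14.220.0.0 - 14.221.255.255) -> 33.85.63.221
More-specific entries that do NOT match:
  14.220.3.204/30 (14.220.3.204 - 14.220.3.207) does not contain 14.220.3.222
  14.220.3.216/30 (14.220.3.216 - 14.220.3.219) does not contain 14.220.3.222
  14.220.1.192/27 (14.220.1.192 - 14.220.1.223) does not contain 14.220.3.222
  14.220.3.224/27 (14.220.3.224 - 14.220.3.255) does not contain 14.220.3.222
Longest matching prefix is /15 -> next hop 33.85.63.221.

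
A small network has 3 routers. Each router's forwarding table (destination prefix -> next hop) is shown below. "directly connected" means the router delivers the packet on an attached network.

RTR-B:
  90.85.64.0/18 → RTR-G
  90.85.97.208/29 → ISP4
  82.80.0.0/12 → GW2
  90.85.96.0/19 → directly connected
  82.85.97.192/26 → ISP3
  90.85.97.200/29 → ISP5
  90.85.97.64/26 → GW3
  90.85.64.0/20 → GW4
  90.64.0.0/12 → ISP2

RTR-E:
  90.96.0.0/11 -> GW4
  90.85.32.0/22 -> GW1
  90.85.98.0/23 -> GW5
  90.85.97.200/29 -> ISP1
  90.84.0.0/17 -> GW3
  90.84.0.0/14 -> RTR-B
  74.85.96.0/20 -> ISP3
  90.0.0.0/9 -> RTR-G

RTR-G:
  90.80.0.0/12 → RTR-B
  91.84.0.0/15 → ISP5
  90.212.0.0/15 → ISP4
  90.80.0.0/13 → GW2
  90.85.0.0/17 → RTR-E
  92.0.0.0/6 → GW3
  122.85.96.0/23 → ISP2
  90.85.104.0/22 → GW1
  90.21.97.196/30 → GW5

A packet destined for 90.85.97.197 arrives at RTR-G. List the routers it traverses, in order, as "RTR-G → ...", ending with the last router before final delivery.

At RTR-G: longest match for 90.85.97.197 is 90.85.0.0/17 -> RTR-E
At RTR-E: longest match for 90.85.97.197 is 90.84.0.0/14 -> RTR-B
At RTR-B: longest match for 90.85.97.197 is 90.85.96.0/19 -> directly connected

RTR-G → RTR-E → RTR-B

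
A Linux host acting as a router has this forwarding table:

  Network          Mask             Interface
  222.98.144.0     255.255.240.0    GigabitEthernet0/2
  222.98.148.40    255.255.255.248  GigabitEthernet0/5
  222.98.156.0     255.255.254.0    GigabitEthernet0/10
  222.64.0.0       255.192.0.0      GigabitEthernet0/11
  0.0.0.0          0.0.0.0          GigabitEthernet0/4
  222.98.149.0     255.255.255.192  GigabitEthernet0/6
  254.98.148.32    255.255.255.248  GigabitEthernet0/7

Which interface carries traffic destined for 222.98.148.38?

GigabitEthernet0/2

Routes whose prefix contains 222.98.148.38:
  0.0.0.0/0 (default, matches everything) -> GigabitEthernet0/4
  222.64.0.0/10 (222.64.0.0 - 222.127.255.255) -> GigabitEthernet0/11
  222.98.144.0/20 (222.98.144.0 - 222.98.159.255) -> GigabitEthernet0/2
More-specific entries that do NOT match:
  222.98.148.40/29 (222.98.148.40 - 222.98.148.47) does not contain 222.98.148.38
  254.98.148.32/29 (254.98.148.32 - 254.98.148.39) does not contain 222.98.148.38
  222.98.149.0/26 (222.98.149.0 - 222.98.149.63) does not contain 222.98.148.38
  222.98.156.0/23 (222.98.156.0 - 222.98.157.255) does not contain 222.98.148.38
Longest matching prefix is /20 -> interface GigabitEthernet0/2.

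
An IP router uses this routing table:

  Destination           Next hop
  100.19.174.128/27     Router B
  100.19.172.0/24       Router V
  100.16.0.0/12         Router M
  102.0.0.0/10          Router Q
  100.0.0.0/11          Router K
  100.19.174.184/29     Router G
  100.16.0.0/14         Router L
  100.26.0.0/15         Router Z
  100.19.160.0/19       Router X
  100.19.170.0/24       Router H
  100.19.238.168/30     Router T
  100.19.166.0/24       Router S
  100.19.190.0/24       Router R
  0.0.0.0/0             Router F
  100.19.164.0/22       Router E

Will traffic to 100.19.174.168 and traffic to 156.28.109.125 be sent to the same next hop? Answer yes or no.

no

100.19.174.168: longest match 100.19.160.0/19 -> Router X
156.28.109.125: longest match 0.0.0.0/0 -> Router F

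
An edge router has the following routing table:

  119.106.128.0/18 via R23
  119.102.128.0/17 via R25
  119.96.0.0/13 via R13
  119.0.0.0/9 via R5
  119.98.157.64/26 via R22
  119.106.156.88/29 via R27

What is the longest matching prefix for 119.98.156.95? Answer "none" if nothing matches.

Entries matching 119.98.156.95:
  119.0.0.0/9 (119.0.0.0 - 119.127.255.255)
  119.96.0.0/13 (119.96.0.0 - 119.103.255.255)
Most specific is 119.96.0.0/13.

119.96.0.0/13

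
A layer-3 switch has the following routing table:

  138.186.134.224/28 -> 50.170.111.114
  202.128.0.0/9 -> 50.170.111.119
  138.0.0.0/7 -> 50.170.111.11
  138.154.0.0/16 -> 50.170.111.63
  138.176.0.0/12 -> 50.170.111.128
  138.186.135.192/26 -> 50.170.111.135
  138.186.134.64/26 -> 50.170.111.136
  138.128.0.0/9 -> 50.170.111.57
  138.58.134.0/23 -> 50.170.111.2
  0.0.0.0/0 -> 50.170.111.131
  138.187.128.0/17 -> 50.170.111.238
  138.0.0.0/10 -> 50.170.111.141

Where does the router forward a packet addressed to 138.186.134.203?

50.170.111.128

Routes whose prefix contains 138.186.134.203:
  0.0.0.0/0 (default, matches everything) -> 50.170.111.131
  138.0.0.0/7 (138.0.0.0 - 139.255.255.255) -> 50.170.111.11
  138.128.0.0/9 (138.128.0.0 - 138.255.255.255) -> 50.170.111.57
  138.176.0.0/12 (138.176.0.0 - 138.191.255.255) -> 50.170.111.128
More-specific entries that do NOT match:
  138.186.134.224/28 (138.186.134.224 - 138.186.134.239) does not contain 138.186.134.203
  138.186.135.192/26 (138.186.135.192 - 138.186.135.255) does not contain 138.186.134.203
  138.186.134.64/26 (138.186.134.64 - 138.186.134.127) does not contain 138.186.134.203
  138.58.134.0/23 (138.58.134.0 - 138.58.135.255) does not contain 138.186.134.203
  138.187.128.0/17 (138.187.128.0 - 138.187.255.255) does not contain 138.186.134.203
  138.154.0.0/16 (138.154.0.0 - 138.154.255.255) does not contain 138.186.134.203
Longest matching prefix is /12 -> next hop 50.170.111.128.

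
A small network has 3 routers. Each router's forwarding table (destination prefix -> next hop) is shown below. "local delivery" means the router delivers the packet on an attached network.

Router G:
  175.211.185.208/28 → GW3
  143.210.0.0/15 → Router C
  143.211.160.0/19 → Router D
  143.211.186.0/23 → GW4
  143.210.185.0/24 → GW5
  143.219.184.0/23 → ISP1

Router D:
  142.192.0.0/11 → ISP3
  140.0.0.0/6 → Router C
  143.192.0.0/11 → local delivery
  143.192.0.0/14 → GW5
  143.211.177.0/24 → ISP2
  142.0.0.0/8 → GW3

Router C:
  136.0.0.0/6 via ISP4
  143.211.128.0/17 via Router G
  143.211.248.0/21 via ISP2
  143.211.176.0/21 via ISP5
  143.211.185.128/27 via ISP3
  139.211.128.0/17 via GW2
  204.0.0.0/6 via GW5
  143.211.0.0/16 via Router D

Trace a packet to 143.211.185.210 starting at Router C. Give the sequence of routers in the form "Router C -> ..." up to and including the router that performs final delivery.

At Router C: longest match for 143.211.185.210 is 143.211.128.0/17 -> Router G
At Router G: longest match for 143.211.185.210 is 143.211.160.0/19 -> Router D
At Router D: longest match for 143.211.185.210 is 143.192.0.0/11 -> local delivery

Router C -> Router G -> Router D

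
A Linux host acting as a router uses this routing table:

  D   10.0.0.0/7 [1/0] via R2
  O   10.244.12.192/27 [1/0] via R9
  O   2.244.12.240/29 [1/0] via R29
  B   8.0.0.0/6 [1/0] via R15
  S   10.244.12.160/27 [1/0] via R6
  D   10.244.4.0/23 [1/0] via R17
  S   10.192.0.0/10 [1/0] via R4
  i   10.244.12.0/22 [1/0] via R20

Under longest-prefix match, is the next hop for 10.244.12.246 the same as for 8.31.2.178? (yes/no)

no

10.244.12.246: longest match 10.244.12.0/22 -> R20
8.31.2.178: longest match 8.0.0.0/6 -> R15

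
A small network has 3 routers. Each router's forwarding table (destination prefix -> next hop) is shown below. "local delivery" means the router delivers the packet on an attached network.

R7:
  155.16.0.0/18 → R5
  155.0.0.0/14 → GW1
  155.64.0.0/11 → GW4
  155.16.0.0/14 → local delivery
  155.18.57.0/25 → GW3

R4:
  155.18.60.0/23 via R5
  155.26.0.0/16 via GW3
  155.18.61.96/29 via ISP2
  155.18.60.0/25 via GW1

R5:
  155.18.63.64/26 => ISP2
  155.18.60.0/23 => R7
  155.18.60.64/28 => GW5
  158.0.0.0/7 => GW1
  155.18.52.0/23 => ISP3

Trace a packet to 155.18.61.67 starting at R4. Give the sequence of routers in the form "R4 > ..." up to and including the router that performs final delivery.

R4 > R5 > R7

At R4: longest match for 155.18.61.67 is 155.18.60.0/23 -> R5
At R5: longest match for 155.18.61.67 is 155.18.60.0/23 -> R7
At R7: longest match for 155.18.61.67 is 155.16.0.0/14 -> local delivery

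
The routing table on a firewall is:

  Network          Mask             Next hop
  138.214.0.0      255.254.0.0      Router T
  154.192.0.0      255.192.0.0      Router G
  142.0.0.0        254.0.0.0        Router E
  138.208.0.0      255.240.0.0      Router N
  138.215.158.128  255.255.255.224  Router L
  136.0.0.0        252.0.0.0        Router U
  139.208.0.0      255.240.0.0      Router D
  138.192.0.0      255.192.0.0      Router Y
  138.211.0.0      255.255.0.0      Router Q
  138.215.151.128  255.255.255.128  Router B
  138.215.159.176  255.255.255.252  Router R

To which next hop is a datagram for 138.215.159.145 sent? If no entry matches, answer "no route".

Routes whose prefix contains 138.215.159.145:
  136.0.0.0/6 (136.0.0.0 - 139.255.255.255) -> Router U
  138.192.0.0/10 (138.192.0.0 - 138.255.255.255) -> Router Y
  138.208.0.0/12 (138.208.0.0 - 138.223.255.255) -> Router N
  138.214.0.0/15 (138.214.0.0 - 138.215.255.255) -> Router T
More-specific entries that do NOT match:
  138.215.159.176/30 (138.215.159.176 - 138.215.159.179) does not contain 138.215.159.145
  138.215.158.128/27 (138.215.158.128 - 138.215.158.159) does not contain 138.215.159.145
  138.215.151.128/25 (138.215.151.128 - 138.215.151.255) does not contain 138.215.159.145
  138.211.0.0/16 (138.211.0.0 - 138.211.255.255) does not contain 138.215.159.145
Longest matching prefix is /15 -> next hop Router T.

Router T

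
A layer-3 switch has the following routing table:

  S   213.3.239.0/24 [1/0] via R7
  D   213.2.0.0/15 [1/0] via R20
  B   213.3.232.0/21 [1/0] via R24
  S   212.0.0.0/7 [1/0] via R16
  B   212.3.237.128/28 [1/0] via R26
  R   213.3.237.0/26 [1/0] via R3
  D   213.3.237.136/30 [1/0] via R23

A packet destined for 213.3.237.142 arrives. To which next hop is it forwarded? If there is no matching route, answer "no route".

Routes whose prefix contains 213.3.237.142:
  212.0.0.0/7 (212.0.0.0 - 213.255.255.255) -> R16
  213.2.0.0/15 (213.2.0.0 - 213.3.255.255) -> R20
  213.3.232.0/21 (213.3.232.0 - 213.3.239.255) -> R24
More-specific entries that do NOT match:
  213.3.237.136/30 (213.3.237.136 - 213.3.237.139) does not contain 213.3.237.142
  212.3.237.128/28 (212.3.237.128 - 212.3.237.143) does not contain 213.3.237.142
  213.3.237.0/26 (213.3.237.0 - 213.3.237.63) does not contain 213.3.237.142
  213.3.239.0/24 (213.3.239.0 - 213.3.239.255) does not contain 213.3.237.142
Longest matching prefix is /21 -> next hop R24.

R24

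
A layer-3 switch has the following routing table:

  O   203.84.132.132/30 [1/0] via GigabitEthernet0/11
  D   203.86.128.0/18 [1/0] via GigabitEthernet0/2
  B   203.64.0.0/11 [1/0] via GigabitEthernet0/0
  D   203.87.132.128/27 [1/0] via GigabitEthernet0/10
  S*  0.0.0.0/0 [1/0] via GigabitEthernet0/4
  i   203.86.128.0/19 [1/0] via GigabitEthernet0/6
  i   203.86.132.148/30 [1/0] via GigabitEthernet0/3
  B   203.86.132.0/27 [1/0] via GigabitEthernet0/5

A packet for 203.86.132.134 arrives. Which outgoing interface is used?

GigabitEthernet0/6

Routes whose prefix contains 203.86.132.134:
  0.0.0.0/0 (default, matches everything) -> GigabitEthernet0/4
  203.64.0.0/11 (203.64.0.0 - 203.95.255.255) -> GigabitEthernet0/0
  203.86.128.0/18 (203.86.128.0 - 203.86.191.255) -> GigabitEthernet0/2
  203.86.128.0/19 (203.86.128.0 - 203.86.159.255) -> GigabitEthernet0/6
More-specific entries that do NOT match:
  203.84.132.132/30 (203.84.132.132 - 203.84.132.135) does not contain 203.86.132.134
  203.86.132.148/30 (203.86.132.148 - 203.86.132.151) does not contain 203.86.132.134
  203.87.132.128/27 (203.87.132.128 - 203.87.132.159) does not contain 203.86.132.134
  203.86.132.0/27 (203.86.132.0 - 203.86.132.31) does not contain 203.86.132.134
Longest matching prefix is /19 -> interface GigabitEthernet0/6.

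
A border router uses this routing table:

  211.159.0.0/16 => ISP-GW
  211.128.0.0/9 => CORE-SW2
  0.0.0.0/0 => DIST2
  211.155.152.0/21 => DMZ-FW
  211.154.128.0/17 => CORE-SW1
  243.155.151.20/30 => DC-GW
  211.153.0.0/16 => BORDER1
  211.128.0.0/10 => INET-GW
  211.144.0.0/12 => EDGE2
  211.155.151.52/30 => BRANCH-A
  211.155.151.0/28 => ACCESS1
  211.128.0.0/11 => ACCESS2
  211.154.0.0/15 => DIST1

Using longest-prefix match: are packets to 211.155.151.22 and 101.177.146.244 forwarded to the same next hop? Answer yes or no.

no

211.155.151.22: longest match 211.154.0.0/15 -> DIST1
101.177.146.244: longest match 0.0.0.0/0 -> DIST2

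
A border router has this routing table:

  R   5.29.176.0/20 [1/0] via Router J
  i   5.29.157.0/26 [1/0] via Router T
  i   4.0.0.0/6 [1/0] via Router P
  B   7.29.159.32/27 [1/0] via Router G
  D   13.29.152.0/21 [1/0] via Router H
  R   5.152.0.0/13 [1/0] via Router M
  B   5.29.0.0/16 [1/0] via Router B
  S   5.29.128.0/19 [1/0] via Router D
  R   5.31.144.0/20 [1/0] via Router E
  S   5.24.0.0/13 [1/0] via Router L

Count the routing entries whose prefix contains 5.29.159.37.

4

Prefixes containing 5.29.159.37:
  4.0.0.0/6 (4.0.0.0 - 7.255.255.255)
  5.24.0.0/13 (5.24.0.0 - 5.31.255.255)
  5.29.0.0/16 (5.29.0.0 - 5.29.255.255)
  5.29.128.0/19 (5.29.128.0 - 5.29.159.255)
Total matching entries: 4.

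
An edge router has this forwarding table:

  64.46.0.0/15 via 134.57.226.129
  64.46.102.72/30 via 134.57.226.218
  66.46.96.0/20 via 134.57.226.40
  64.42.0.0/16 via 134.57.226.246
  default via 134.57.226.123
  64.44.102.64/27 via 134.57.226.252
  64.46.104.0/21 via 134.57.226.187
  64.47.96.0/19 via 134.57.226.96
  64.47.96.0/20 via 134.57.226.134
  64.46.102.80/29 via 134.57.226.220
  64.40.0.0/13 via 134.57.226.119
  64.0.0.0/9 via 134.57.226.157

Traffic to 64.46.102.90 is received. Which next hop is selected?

Routes whose prefix contains 64.46.102.90:
  0.0.0.0/0 (default, matches everything) -> 134.57.226.123
  64.0.0.0/9 (64.0.0.0 - 64.127.255.255) -> 134.57.226.157
  64.40.0.0/13 (64.40.0.0 - 64.47.255.255) -> 134.57.226.119
  64.46.0.0/15 (64.46.0.0 - 64.47.255.255) -> 134.57.226.129
More-specific entries that do NOT match:
  64.46.102.72/30 (64.46.102.72 - 64.46.102.75) does not contain 64.46.102.90
  64.46.102.80/29 (64.46.102.80 - 64.46.102.87) does not contain 64.46.102.90
  64.44.102.64/27 (64.44.102.64 - 64.44.102.95) does not contain 64.46.102.90
  64.46.104.0/21 (64.46.104.0 - 64.46.111.255) does not contain 64.46.102.90
  66.46.96.0/20 (66.46.96.0 - 66.46.111.255) does not contain 64.46.102.90
  64.47.96.0/20 (64.47.96.0 - 64.47.111.255) does not contain 64.46.102.90
  64.47.96.0/19 (64.47.96.0 - 64.47.127.255) does not contain 64.46.102.90
  64.42.0.0/16 (64.42.0.0 - 64.42.255.255) does not contain 64.46.102.90
Longest matching prefix is /15 -> next hop 134.57.226.129.

134.57.226.129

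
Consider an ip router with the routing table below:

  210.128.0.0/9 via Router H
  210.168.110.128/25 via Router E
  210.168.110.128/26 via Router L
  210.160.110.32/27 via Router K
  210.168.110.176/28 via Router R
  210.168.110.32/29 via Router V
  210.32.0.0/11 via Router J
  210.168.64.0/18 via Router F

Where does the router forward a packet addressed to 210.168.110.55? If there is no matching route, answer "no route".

Router F

Routes whose prefix contains 210.168.110.55:
  210.128.0.0/9 (210.128.0.0 - 210.255.255.255) -> Router H
  210.168.64.0/18 (210.168.64.0 - 210.168.127.255) -> Router F
More-specific entries that do NOT match:
  210.168.110.32/29 (210.168.110.32 - 210.168.110.39) does not contain 210.168.110.55
  210.168.110.176/28 (210.168.110.176 - 210.168.110.191) does not contain 210.168.110.55
  210.160.110.32/27 (210.160.110.32 - 210.160.110.63) does not contain 210.168.110.55
  210.168.110.128/26 (210.168.110.128 - 210.168.110.191) does not contain 210.168.110.55
  210.168.110.128/25 (210.168.110.128 - 210.168.110.255) does not contain 210.168.110.55
Longest matching prefix is /18 -> next hop Router F.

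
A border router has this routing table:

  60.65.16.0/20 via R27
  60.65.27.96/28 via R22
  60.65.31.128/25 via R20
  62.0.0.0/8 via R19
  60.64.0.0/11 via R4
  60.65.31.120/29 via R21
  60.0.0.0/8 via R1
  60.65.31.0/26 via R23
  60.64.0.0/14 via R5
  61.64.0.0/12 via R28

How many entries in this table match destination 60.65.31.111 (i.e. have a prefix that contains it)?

Prefixes containing 60.65.31.111:
  60.0.0.0/8 (60.0.0.0 - 60.255.255.255)
  60.64.0.0/11 (60.64.0.0 - 60.95.255.255)
  60.64.0.0/14 (60.64.0.0 - 60.67.255.255)
  60.65.16.0/20 (60.65.16.0 - 60.65.31.255)
Total matching entries: 4.

4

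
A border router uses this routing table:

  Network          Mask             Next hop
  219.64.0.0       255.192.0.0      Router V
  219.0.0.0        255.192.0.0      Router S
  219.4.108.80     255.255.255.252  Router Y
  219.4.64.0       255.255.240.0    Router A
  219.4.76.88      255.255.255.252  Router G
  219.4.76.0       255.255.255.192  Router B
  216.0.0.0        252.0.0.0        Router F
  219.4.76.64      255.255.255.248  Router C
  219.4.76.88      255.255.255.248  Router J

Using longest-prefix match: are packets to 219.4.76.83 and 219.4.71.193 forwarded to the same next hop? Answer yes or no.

219.4.76.83: longest match 219.4.64.0/20 -> Router A
219.4.71.193: longest match 219.4.64.0/20 -> Router A

yes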